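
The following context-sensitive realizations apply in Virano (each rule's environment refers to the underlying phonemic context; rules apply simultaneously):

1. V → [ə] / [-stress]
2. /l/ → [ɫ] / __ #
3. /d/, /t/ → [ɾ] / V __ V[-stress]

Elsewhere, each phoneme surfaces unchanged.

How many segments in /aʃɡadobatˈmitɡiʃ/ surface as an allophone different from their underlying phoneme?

6

Segments that undergo a rule: /a/ → [ə] (rule 1); /a/ → [ə] (rule 1); /d/ → [ɾ] (rule 3); /o/ → [ə] (rule 1); /a/ → [ə] (rule 1); /i/ → [ə] (rule 1).
All other segments surface unchanged.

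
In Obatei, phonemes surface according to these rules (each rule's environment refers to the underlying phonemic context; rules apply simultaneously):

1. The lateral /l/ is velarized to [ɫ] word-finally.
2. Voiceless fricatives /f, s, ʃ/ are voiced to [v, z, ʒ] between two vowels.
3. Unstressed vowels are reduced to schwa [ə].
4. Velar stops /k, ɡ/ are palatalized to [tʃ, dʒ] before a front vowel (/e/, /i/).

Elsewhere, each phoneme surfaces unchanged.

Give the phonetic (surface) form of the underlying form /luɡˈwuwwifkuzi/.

/l/ (word-initial): rule 1 targets it, but not word-finally → unchanged [l].
/u/ (between /l/ and /ɡ/): in an unstressed syllable, so rule 3 applies → [ə].
/ɡ/ (between /u/ and /w/) is in the target of rule 4 but the environment (before a front vowel) is not met → [ɡ].
/w/ (between /ɡ/ and /u/): no rule targets it → [w].
/u/ (between /w/ and /w/) fails the environment for rule 3, so it stays [u].
/w/ (between /u/ and /w/): no rule targets it → [w].
/w/ stays [w].
/i/ (between /w/ and /f/): in an unstressed syllable, so rule 3 applies → [ə].
/f/ (between /i/ and /k/) fails the environment for rule 2, so it stays [f].
/k/ (between /f/ and /u/): rule 4 targets it, but not before a front vowel → unchanged [k].
Rule 3 applies to /u/ (between /k/ and /z/: in an unstressed syllable) → [ə].
/z/ — not in any rule's target class → [z].
Rule 3 applies to /i/ (word-final: in an unstressed syllable) → [ə].

[ləɡˈwuwwəfkəzə]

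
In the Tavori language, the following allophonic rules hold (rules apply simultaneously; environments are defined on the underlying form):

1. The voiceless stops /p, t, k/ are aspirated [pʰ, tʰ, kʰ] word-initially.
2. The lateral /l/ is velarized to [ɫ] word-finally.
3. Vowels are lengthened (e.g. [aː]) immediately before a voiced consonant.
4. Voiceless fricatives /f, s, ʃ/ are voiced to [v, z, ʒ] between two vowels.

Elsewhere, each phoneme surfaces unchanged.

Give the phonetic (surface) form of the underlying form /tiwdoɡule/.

[tʰiːwdoːɡuːle]

Rule 1 applies to /t/ (word-initial: word-initially) → [tʰ].
/i/ (between /t/ and /w/) occurs before a voiced consonant → [iː] by rule 3.
/w/ stays [w].
/d/ stays [d].
/o/ meets the environment for rule 3 (before a voiced consonant) → [oː].
/ɡ/ stays [ɡ].
/u/ meets the environment for rule 3 (before a voiced consonant) → [uː].
/l/ — between /u/ and /e/; rule 2 does not apply here → [l].
/e/ — word-final; rule 3 does not apply here → [e].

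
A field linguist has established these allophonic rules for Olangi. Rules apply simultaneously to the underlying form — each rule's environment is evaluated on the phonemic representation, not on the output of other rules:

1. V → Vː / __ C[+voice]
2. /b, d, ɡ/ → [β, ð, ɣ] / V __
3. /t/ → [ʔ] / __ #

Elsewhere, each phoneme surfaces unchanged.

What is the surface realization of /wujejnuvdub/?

[wuːjeːjnuːvduːβ]

/w/ (word-initial): no rule targets it → [w].
/u/ meets the environment for rule 1 (before a voiced consonant) → [uː].
/j/ stays [j].
/e/ (between /j/ and /j/): before a voiced consonant, so rule 1 applies → [eː].
/j/ — not in any rule's target class → [j].
/n/ stays [n].
/u/ meets the environment for rule 1 (before a voiced consonant) → [uː].
/v/ (between /u/ and /d/): no rule targets it → [v].
/d/ (between /v/ and /u/): rule 2 targets it, but not immediately after a vowel → unchanged [d].
/u/ (between /d/ and /b/): before a voiced consonant, so rule 1 applies → [uː].
/b/ meets the environment for rule 2 (immediately after a vowel) → [β].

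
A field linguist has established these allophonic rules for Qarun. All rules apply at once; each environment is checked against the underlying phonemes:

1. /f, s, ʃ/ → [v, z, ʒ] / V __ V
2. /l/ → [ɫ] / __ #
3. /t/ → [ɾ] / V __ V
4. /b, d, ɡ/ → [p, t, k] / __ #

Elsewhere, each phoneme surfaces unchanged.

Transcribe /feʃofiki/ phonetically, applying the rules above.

[feʒoviki]

/f/ — word-initial; rule 1 does not apply here → [f].
/ʃ/ (between /e/ and /o/): between two vowels, so rule 1 applies → [ʒ].
/f/ (between /o/ and /i/): between two vowels, so rule 1 applies → [v].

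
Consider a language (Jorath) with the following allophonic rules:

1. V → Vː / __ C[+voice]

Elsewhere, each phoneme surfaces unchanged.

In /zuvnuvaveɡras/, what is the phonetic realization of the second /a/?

[a]

/a/ (between /r/ and /s/) fails the environment for rule 1, so it stays [a].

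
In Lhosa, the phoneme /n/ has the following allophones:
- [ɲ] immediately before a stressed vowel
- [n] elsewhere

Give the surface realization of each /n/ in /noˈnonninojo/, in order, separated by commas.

Occurrence 1 (position 1): no conditioning environment matches → elsewhere allophone [n].
Occurrence 2 (position 3): immediately before a stressed vowel → [ɲ].
Occurrence 3 (position 5): no conditioning environment matches → elsewhere allophone [n].
Occurrence 4 (position 6): no conditioning environment matches → elsewhere allophone [n].
Occurrence 5 (position 8): no conditioning environment matches → elsewhere allophone [n].

[n], [ɲ], [n], [n], [n]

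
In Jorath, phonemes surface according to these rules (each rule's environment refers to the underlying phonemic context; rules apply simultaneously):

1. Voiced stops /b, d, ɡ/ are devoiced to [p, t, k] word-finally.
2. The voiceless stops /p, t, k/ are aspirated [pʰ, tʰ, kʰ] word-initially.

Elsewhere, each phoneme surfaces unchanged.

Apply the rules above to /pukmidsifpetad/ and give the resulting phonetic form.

/p/ meets the environment for rule 2 (word-initially) → [pʰ].
/u/ (between /p/ and /k/) is unaffected → [u].
/k/ (between /u/ and /m/): rule 2 targets it, but not word-initially → unchanged [k].
/m/ (between /k/ and /i/): no rule targets it → [m].
/i/ (between /m/ and /d/) is unaffected → [i].
/d/ — between /i/ and /s/; rule 1 does not apply here → [d].
/s/ stays [s].
/i/ — not in any rule's target class → [i].
/f/ — not in any rule's target class → [f].
/p/ (between /f/ and /e/) is in the target of rule 2 but the environment (word-initially) is not met → [p].
/e/ — not in any rule's target class → [e].
/t/ — between /e/ and /a/; rule 2 does not apply here → [t].
/a/ (between /t/ and /d/) is unaffected → [a].
/d/ meets the environment for rule 1 (word-finally) → [t].

[pʰukmidsifpetat]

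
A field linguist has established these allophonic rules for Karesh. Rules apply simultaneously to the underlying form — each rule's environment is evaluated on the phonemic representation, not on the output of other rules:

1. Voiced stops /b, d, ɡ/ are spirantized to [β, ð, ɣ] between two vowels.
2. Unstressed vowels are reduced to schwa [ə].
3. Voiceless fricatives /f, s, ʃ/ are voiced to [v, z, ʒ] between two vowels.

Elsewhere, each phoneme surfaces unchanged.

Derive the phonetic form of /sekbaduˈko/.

[səkbəðəˈko]

/s/ (word-initial) is in the target of rule 3 but the environment (between two vowels) is not met → [s].
/e/ meets the environment for rule 2 (in an unstressed syllable) → [ə].
/k/ (between /e/ and /b/) is unaffected → [k].
/b/ — between /k/ and /a/; rule 1 does not apply here → [b].
/a/ (between /b/ and /d/) occurs in an unstressed syllable → [ə] by rule 2.
/d/ (between /a/ and /u/) occurs between two vowels → [ð] by rule 1.
Rule 2 applies to /u/ (between /d/ and /k/: in an unstressed syllable) → [ə].
/k/ stays [k].
/o/ (word-final): rule 2 targets it, but not in an unstressed syllable → unchanged [o].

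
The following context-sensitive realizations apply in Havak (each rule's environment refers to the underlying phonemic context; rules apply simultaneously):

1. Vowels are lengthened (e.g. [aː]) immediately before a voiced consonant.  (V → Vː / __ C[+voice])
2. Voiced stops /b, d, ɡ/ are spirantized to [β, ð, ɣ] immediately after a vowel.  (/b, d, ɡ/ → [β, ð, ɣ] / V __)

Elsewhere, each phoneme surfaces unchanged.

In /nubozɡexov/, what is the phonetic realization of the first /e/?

/e/ (between /ɡ/ and /x/) fails the environment for rule 1, so it stays [e].

[e]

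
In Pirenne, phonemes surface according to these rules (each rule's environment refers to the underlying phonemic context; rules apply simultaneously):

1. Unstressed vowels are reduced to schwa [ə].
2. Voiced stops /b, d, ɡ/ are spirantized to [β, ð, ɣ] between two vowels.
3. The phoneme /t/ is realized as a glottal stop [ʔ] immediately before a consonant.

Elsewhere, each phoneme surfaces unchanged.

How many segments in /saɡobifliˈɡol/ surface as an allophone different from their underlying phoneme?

Segments that undergo a rule: /a/ → [ə] (rule 1); /ɡ/ → [ɣ] (rule 2); /o/ → [ə] (rule 1); /b/ → [β] (rule 2); /i/ → [ə] (rule 1); /i/ → [ə] (rule 1); /ɡ/ → [ɣ] (rule 2).
All other segments surface unchanged.

7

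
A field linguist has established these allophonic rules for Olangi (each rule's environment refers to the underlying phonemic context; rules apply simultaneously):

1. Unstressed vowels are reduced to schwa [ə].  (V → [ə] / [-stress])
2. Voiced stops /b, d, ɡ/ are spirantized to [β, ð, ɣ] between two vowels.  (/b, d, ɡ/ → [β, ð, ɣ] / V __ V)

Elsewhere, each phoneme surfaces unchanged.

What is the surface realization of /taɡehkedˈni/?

[təɣəhkədˈni]

/t/ stays [t].
/a/ meets the environment for rule 1 (in an unstressed syllable) → [ə].
Rule 2 applies to /ɡ/ (between /a/ and /e/: between two vowels) → [ɣ].
/e/ meets the environment for rule 1 (in an unstressed syllable) → [ə].
/h/ stays [h].
/k/ (between /h/ and /e/) is unaffected → [k].
/e/ meets the environment for rule 1 (in an unstressed syllable) → [ə].
/d/ (between /e/ and /n/) fails the environment for rule 2, so it stays [d].
/n/ stays [n].
/i/ (word-final) fails the environment for rule 1, so it stays [i].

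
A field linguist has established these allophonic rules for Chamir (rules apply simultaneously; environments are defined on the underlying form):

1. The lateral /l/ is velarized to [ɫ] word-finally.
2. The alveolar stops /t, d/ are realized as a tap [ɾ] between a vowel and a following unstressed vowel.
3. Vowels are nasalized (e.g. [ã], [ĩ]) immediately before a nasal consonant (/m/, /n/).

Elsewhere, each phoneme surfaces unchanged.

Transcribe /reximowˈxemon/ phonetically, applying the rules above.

[rexĩmowˈxẽmõn]

/r/ — not in any rule's target class → [r].
/e/ (between /r/ and /x/) is in the target of rule 3 but the environment (before a nasal consonant) is not met → [e].
/x/ stays [x].
/i/ (between /x/ and /m/): before a nasal consonant, so rule 3 applies → [ĩ].
/m/ (between /i/ and /o/): no rule targets it → [m].
/o/ (between /m/ and /w/) is in the target of rule 3 but the environment (before a nasal consonant) is not met → [o].
/w/ stays [w].
/x/ (between /w/ and /e/) is unaffected → [x].
Rule 3 applies to /e/ (between /x/ and /m/: before a nasal consonant) → [ẽ].
/m/ (between /e/ and /o/): no rule targets it → [m].
/o/ — between /m/ and /n/, before a nasal consonant — surfaces as [õ] (rule 3).
/n/ (word-final) is unaffected → [n].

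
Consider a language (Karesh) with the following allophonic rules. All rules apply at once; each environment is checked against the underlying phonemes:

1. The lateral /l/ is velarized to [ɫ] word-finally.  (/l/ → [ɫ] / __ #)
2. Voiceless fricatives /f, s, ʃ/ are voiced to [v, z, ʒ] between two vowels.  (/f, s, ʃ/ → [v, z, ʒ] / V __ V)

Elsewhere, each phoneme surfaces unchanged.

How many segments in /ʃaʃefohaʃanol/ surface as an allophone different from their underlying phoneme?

Segments that undergo a rule: /ʃ/ → [ʒ] (rule 2); /f/ → [v] (rule 2); /ʃ/ → [ʒ] (rule 2); /l/ → [ɫ] (rule 1).
All other segments surface unchanged.

4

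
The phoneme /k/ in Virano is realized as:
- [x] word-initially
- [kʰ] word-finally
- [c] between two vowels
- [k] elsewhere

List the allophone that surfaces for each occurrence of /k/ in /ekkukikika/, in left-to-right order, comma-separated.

Occurrence 1 (position 2): no conditioning environment matches → elsewhere allophone [k].
Occurrence 2 (position 3): no conditioning environment matches → elsewhere allophone [k].
Occurrence 3 (position 5): between two vowels → [c].
Occurrence 4 (position 7): between two vowels → [c].
Occurrence 5 (position 9): between two vowels → [c].

[k], [k], [c], [c], [c]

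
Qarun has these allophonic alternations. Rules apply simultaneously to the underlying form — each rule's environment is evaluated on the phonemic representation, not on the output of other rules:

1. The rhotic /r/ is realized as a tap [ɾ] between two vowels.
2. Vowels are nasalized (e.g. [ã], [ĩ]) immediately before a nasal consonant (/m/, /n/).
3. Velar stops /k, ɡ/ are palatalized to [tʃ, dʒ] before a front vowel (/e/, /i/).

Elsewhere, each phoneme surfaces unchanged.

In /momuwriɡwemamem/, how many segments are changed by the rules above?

4

Segments that undergo a rule: /o/ → [õ] (rule 2); /e/ → [ẽ] (rule 2); /a/ → [ã] (rule 2); /e/ → [ẽ] (rule 2).
All other segments surface unchanged.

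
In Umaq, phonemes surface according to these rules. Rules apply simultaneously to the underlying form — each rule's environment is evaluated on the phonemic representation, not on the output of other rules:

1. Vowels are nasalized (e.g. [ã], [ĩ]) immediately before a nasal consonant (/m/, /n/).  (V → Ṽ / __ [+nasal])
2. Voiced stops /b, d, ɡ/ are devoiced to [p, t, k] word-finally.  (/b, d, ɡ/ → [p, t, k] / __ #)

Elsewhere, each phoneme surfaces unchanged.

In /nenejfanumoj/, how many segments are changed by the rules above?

3

Segments that undergo a rule: /e/ → [ẽ] (rule 1); /a/ → [ã] (rule 1); /u/ → [ũ] (rule 1).
All other segments surface unchanged.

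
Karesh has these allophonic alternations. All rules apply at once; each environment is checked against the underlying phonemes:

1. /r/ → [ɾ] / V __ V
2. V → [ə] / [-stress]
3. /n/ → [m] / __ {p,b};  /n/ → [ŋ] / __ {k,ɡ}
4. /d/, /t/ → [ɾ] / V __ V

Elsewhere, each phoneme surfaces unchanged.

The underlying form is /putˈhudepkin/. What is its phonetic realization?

/p/ (word-initial): no rule targets it → [p].
Rule 2 applies to /u/ (between /p/ and /t/: in an unstressed syllable) → [ə].
/t/ (between /u/ and /h/) fails the environment for rule 4, so it stays [t].
/h/ — not in any rule's target class → [h].
/u/ (between /h/ and /d/) is in the target of rule 2 but the environment (in an unstressed syllable) is not met → [u].
/d/ (between /u/ and /e/): between two vowels, so rule 4 applies → [ɾ].
/e/ meets the environment for rule 2 (in an unstressed syllable) → [ə].
/p/ (between /e/ and /k/) is unaffected → [p].
/k/ (between /p/ and /i/): no rule targets it → [k].
/i/ (between /k/ and /n/): in an unstressed syllable, so rule 2 applies → [ə].
/n/ (word-final) is in the target of rule 3 but the environment (before a labial or velar stop) is not met → [n].

[pətˈhuɾəpkən]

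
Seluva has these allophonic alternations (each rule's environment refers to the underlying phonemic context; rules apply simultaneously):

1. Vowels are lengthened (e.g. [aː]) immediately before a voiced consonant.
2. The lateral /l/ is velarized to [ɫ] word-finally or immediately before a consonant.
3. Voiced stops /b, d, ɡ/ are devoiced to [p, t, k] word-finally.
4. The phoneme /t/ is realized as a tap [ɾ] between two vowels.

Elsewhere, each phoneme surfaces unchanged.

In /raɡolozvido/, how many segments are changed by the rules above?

Segments that undergo a rule: /a/ → [aː] (rule 1); /o/ → [oː] (rule 1); /o/ → [oː] (rule 1); /i/ → [iː] (rule 1).
All other segments surface unchanged.

4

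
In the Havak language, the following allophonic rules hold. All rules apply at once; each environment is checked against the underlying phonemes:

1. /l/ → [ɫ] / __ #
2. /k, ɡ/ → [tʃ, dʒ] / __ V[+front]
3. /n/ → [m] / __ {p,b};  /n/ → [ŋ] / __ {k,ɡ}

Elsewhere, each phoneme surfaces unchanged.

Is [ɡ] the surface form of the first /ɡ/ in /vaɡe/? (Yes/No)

/ɡ/ (between /a/ and /e/): before a front vowel, so rule 2 applies → [dʒ].
The actual realization is [dʒ], not [ɡ].

No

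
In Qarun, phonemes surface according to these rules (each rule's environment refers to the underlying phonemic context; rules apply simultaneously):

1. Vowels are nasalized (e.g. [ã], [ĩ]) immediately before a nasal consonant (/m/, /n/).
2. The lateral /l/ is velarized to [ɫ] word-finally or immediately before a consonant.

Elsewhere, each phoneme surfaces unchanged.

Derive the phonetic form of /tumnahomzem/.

[tũmnahõmzẽm]

/t/ stays [t].
/u/ — between /t/ and /m/, before a nasal consonant — surfaces as [ũ] (rule 1).
/m/ — not in any rule's target class → [m].
/n/ stays [n].
/a/ (between /n/ and /h/): rule 1 targets it, but not before a nasal consonant → unchanged [a].
/h/ (between /a/ and /o/): no rule targets it → [h].
/o/ — between /h/ and /m/, before a nasal consonant — surfaces as [õ] (rule 1).
/m/ — not in any rule's target class → [m].
/z/ (between /m/ and /e/): no rule targets it → [z].
/e/ meets the environment for rule 1 (before a nasal consonant) → [ẽ].
/m/ — not in any rule's target class → [m].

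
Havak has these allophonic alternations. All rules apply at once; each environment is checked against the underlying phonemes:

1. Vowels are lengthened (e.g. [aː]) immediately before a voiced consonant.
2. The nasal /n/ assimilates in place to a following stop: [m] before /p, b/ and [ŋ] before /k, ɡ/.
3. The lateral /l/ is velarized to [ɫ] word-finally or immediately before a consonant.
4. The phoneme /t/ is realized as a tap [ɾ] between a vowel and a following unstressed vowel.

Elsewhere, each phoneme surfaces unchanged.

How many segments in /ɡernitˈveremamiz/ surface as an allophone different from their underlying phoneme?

Segments that undergo a rule: /e/ → [eː] (rule 1); /e/ → [eː] (rule 1); /e/ → [eː] (rule 1); /a/ → [aː] (rule 1); /i/ → [iː] (rule 1).
All other segments surface unchanged.

5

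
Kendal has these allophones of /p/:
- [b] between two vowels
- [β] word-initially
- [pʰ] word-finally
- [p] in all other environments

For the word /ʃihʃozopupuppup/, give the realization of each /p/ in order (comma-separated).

Occurrence 1 (position 8): between two vowels → [b].
Occurrence 2 (position 10): between two vowels → [b].
Occurrence 3 (position 12): no conditioning environment matches → elsewhere allophone [p].
Occurrence 4 (position 13): no conditioning environment matches → elsewhere allophone [p].
Occurrence 5 (position 15): word-finally → [pʰ].

[b], [b], [p], [p], [pʰ]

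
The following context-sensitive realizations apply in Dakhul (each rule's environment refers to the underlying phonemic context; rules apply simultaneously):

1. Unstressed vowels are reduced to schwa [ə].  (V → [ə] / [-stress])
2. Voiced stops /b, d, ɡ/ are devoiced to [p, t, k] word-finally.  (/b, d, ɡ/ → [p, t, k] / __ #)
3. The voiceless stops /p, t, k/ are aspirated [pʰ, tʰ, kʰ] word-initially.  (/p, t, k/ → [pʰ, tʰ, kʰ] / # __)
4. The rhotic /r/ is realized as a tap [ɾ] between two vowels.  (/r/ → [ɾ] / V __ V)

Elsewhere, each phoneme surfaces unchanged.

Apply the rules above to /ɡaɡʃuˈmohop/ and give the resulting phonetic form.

/ɡ/ (word-initial): rule 2 targets it, but not word-finally → unchanged [ɡ].
Rule 1 applies to /a/ (between /ɡ/ and /ɡ/: in an unstressed syllable) → [ə].
/ɡ/ (between /a/ and /ʃ/) is in the target of rule 2 but the environment (word-finally) is not met → [ɡ].
/u/ (between /ʃ/ and /m/): in an unstressed syllable, so rule 1 applies → [ə].
/o/ — between /m/ and /h/; rule 1 does not apply here → [o].
/o/ — between /h/ and /p/, in an unstressed syllable — surfaces as [ə] (rule 1).
/p/ (word-final): rule 3 targets it, but not word-initially → unchanged [p].

[ɡəɡʃəˈmohəp]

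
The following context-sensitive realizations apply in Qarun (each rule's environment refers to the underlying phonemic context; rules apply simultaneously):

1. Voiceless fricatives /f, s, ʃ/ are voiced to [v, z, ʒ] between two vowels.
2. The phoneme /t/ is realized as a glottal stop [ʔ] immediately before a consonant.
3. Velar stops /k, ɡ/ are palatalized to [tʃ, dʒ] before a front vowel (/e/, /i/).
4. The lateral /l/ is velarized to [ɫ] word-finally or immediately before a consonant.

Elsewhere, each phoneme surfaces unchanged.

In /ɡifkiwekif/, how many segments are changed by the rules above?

3

Segments that undergo a rule: /ɡ/ → [dʒ] (rule 3); /k/ → [tʃ] (rule 3); /k/ → [tʃ] (rule 3).
All other segments surface unchanged.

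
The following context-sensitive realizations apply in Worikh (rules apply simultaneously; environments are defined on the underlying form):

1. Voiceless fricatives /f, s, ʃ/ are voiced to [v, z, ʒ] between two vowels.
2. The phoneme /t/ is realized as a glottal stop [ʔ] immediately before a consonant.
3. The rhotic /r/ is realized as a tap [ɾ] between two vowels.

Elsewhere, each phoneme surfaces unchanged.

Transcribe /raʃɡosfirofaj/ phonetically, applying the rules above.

[raʃɡosfiɾovaj]

/r/ (word-initial) fails the environment for rule 3, so it stays [r].
/a/ stays [a].
/ʃ/ (between /a/ and /ɡ/) fails the environment for rule 1, so it stays [ʃ].
/ɡ/ (between /ʃ/ and /o/): no rule targets it → [ɡ].
/o/ (between /ɡ/ and /s/): no rule targets it → [o].
/s/ — between /o/ and /f/; rule 1 does not apply here → [s].
/f/ (between /s/ and /i/): rule 1 targets it, but not between two vowels → unchanged [f].
/i/ (between /f/ and /r/) is unaffected → [i].
/r/ — between /i/ and /o/, between two vowels — surfaces as [ɾ] (rule 3).
/o/ (between /r/ and /f/) is unaffected → [o].
Rule 1 applies to /f/ (between /o/ and /a/: between two vowels) → [v].
/a/ (between /f/ and /j/) is unaffected → [a].
/j/ (word-final): no rule targets it → [j].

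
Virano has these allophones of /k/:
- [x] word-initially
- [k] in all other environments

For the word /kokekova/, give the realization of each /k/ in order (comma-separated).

[x], [k], [k]

Occurrence 1 (position 1): word-initially → [x].
Occurrence 2 (position 3): no conditioning environment matches → elsewhere allophone [k].
Occurrence 3 (position 5): no conditioning environment matches → elsewhere allophone [k].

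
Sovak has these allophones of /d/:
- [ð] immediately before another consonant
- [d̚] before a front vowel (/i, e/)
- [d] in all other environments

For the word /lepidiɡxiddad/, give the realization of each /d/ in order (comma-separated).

[d̚], [ð], [d], [d]

Occurrence 1 (position 5): before a front vowel (/i, e/) → [d̚].
Occurrence 2 (position 10): immediately before another consonant → [ð].
Occurrence 3 (position 11): no conditioning environment matches → elsewhere allophone [d].
Occurrence 4 (position 13): no conditioning environment matches → elsewhere allophone [d].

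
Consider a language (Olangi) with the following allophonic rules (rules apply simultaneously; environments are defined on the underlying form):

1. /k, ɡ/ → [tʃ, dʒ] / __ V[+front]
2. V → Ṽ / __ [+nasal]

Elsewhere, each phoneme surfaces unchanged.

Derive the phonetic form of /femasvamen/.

/f/ — not in any rule's target class → [f].
/e/ (between /f/ and /m/): before a nasal consonant, so rule 2 applies → [ẽ].
/m/ (between /e/ and /a/): no rule targets it → [m].
/a/ (between /m/ and /s/): rule 2 targets it, but not before a nasal consonant → unchanged [a].
/s/ (between /a/ and /v/) is unaffected → [s].
/v/ — not in any rule's target class → [v].
Rule 2 applies to /a/ (between /v/ and /m/: before a nasal consonant) → [ã].
/m/ — not in any rule's target class → [m].
/e/ (between /m/ and /n/) occurs before a nasal consonant → [ẽ] by rule 2.
/n/ stays [n].

[fẽmasvãmẽn]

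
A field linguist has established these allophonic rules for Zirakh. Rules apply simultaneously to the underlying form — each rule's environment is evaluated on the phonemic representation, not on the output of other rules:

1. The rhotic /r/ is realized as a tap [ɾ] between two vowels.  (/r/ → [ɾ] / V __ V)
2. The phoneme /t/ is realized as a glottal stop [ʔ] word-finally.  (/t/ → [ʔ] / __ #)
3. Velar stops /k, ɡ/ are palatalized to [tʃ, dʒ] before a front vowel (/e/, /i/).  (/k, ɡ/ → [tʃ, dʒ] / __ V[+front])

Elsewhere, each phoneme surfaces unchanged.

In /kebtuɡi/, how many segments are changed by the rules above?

2

Segments that undergo a rule: /k/ → [tʃ] (rule 3); /ɡ/ → [dʒ] (rule 3).
All other segments surface unchanged.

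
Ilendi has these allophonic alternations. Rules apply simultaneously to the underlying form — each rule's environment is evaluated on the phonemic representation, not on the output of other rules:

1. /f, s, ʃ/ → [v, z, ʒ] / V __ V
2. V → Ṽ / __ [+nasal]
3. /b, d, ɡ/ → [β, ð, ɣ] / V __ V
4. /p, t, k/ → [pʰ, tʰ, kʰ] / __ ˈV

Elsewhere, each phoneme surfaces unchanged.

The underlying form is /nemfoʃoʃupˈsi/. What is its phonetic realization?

[nẽmfoʒoʒupˈsi]

/n/ stays [n].
/e/ meets the environment for rule 2 (before a nasal consonant) → [ẽ].
/m/ (between /e/ and /f/): no rule targets it → [m].
/f/ (between /m/ and /o/) is in the target of rule 1 but the environment (between two vowels) is not met → [f].
/o/ (between /f/ and /ʃ/) is in the target of rule 2 but the environment (before a nasal consonant) is not met → [o].
/ʃ/ (between /o/ and /o/) occurs between two vowels → [ʒ] by rule 1.
/o/ (between /ʃ/ and /ʃ/): rule 2 targets it, but not before a nasal consonant → unchanged [o].
Rule 1 applies to /ʃ/ (between /o/ and /u/: between two vowels) → [ʒ].
/u/ (between /ʃ/ and /p/) is in the target of rule 2 but the environment (before a nasal consonant) is not met → [u].
/p/ — between /u/ and /s/; rule 4 does not apply here → [p].
/s/ — between /p/ and /i/; rule 1 does not apply here → [s].
/i/ (word-final): rule 2 targets it, but not before a nasal consonant → unchanged [i].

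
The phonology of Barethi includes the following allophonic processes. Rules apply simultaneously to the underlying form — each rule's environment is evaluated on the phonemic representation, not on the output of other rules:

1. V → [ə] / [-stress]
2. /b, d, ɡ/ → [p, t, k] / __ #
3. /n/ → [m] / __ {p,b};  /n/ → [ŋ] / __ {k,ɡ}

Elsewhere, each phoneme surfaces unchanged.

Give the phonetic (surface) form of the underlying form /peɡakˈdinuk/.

/p/ (word-initial): no rule targets it → [p].
/e/ (between /p/ and /ɡ/) occurs in an unstressed syllable → [ə] by rule 1.
/ɡ/ (between /e/ and /a/) is in the target of rule 2 but the environment (word-finally) is not met → [ɡ].
/a/ (between /ɡ/ and /k/) occurs in an unstressed syllable → [ə] by rule 1.
/k/ stays [k].
/d/ (between /k/ and /i/) is in the target of rule 2 but the environment (word-finally) is not met → [d].
/i/ — between /d/ and /n/; rule 1 does not apply here → [i].
/n/ (between /i/ and /u/) is in the target of rule 3 but the environment (before a labial or velar stop) is not met → [n].
/u/ — between /n/ and /k/, in an unstressed syllable — surfaces as [ə] (rule 1).
/k/ — not in any rule's target class → [k].

[pəɡəkˈdinək]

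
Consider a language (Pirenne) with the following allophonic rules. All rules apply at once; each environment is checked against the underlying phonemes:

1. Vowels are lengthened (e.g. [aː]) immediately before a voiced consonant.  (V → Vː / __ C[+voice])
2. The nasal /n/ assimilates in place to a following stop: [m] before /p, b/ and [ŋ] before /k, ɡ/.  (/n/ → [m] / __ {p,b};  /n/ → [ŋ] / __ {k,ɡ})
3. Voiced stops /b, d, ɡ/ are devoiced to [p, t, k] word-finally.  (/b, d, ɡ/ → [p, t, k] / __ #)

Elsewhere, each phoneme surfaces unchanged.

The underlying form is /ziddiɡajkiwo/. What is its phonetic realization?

/z/ (word-initial): no rule targets it → [z].
/i/ meets the environment for rule 1 (before a voiced consonant) → [iː].
/d/ (between /i/ and /d/) is in the target of rule 3 but the environment (word-finally) is not met → [d].
/d/ (between /d/ and /i/): rule 3 targets it, but not word-finally → unchanged [d].
Rule 1 applies to /i/ (between /d/ and /ɡ/: before a voiced consonant) → [iː].
/ɡ/ (between /i/ and /a/): rule 3 targets it, but not word-finally → unchanged [ɡ].
/a/ meets the environment for rule 1 (before a voiced consonant) → [aː].
/j/ (between /a/ and /k/) is unaffected → [j].
/k/ — not in any rule's target class → [k].
Rule 1 applies to /i/ (between /k/ and /w/: before a voiced consonant) → [iː].
/w/ — not in any rule's target class → [w].
/o/ (word-final) is in the target of rule 1 but the environment (before a voiced consonant) is not met → [o].

[ziːddiːɡaːjkiːwo]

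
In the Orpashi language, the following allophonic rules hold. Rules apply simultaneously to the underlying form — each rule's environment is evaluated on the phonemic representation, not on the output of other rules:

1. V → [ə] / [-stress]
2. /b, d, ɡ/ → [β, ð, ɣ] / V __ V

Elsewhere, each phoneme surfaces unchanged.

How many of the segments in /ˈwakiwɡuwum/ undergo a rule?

Segments that undergo a rule: /i/ → [ə] (rule 1); /u/ → [ə] (rule 1); /u/ → [ə] (rule 1).
All other segments surface unchanged.

3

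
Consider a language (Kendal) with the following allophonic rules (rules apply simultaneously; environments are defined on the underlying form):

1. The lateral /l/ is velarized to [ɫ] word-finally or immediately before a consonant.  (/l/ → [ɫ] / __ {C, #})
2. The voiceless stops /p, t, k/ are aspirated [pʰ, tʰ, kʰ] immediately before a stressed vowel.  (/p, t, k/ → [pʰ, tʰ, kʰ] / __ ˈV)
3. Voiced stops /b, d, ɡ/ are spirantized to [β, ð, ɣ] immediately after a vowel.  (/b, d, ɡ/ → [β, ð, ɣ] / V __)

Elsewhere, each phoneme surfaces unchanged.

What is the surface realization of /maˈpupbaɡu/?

[maˈpʰupbaɣu]

/m/ stays [m].
/a/ (between /m/ and /p/) is unaffected → [a].
/p/ — between /a/ and /u/, immediately before a stressed vowel — surfaces as [pʰ] (rule 2).
/u/ (between /p/ and /p/): no rule targets it → [u].
/p/ (between /u/ and /b/): rule 2 targets it, but not immediately before a stressed vowel → unchanged [p].
/b/ — between /p/ and /a/; rule 3 does not apply here → [b].
/a/ — not in any rule's target class → [a].
/ɡ/ meets the environment for rule 3 (immediately after a vowel) → [ɣ].
/u/ stays [u].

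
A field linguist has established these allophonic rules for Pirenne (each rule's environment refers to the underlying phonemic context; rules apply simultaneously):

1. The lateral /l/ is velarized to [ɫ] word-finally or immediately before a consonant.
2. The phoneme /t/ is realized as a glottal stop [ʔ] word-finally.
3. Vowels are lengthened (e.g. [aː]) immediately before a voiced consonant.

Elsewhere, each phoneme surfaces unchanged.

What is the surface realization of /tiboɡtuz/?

/t/ — word-initial; rule 2 does not apply here → [t].
/i/ (between /t/ and /b/): before a voiced consonant, so rule 3 applies → [iː].
/b/ (between /i/ and /o/): no rule targets it → [b].
/o/ (between /b/ and /ɡ/) occurs before a voiced consonant → [oː] by rule 3.
/ɡ/ stays [ɡ].
/t/ (between /ɡ/ and /u/) is in the target of rule 2 but the environment (word-finally) is not met → [t].
Rule 3 applies to /u/ (between /t/ and /z/: before a voiced consonant) → [uː].
/z/ stays [z].

[tiːboːɡtuːz]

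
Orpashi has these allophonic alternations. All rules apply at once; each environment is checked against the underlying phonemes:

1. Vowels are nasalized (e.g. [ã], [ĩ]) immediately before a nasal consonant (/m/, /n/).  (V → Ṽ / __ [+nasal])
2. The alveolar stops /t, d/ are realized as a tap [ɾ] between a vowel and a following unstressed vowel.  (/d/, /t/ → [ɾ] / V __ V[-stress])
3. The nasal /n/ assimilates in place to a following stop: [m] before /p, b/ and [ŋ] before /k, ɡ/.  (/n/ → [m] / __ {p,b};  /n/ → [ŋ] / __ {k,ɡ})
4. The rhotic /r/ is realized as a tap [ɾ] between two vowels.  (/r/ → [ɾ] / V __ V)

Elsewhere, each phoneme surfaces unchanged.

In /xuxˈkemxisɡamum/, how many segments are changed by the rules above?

Segments that undergo a rule: /e/ → [ẽ] (rule 1); /a/ → [ã] (rule 1); /u/ → [ũ] (rule 1).
All other segments surface unchanged.

3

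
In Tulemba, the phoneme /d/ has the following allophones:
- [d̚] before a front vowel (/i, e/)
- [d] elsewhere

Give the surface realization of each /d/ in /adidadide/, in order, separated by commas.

Occurrence 1 (position 2): before a front vowel (/i, e/) → [d̚].
Occurrence 2 (position 4): no conditioning environment matches → elsewhere allophone [d].
Occurrence 3 (position 6): before a front vowel (/i, e/) → [d̚].
Occurrence 4 (position 8): before a front vowel (/i, e/) → [d̚].

[d̚], [d], [d̚], [d̚]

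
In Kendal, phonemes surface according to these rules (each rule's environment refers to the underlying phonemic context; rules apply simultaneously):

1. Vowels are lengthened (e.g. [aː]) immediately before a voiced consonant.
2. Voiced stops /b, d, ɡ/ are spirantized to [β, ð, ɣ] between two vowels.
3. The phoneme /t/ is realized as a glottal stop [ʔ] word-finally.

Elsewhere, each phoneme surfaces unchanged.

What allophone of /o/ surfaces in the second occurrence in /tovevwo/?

[o]

/o/ (word-final) fails the environment for rule 1, so it stays [o].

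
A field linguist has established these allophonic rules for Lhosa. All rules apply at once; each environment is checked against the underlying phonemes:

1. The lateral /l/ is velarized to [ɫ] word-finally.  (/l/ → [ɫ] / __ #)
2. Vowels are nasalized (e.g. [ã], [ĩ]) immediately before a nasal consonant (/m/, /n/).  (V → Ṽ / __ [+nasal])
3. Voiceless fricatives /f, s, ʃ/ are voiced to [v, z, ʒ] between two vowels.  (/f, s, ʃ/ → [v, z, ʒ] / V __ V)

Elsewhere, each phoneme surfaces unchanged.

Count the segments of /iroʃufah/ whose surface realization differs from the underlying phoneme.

Segments that undergo a rule: /ʃ/ → [ʒ] (rule 3); /f/ → [v] (rule 3).
All other segments surface unchanged.

2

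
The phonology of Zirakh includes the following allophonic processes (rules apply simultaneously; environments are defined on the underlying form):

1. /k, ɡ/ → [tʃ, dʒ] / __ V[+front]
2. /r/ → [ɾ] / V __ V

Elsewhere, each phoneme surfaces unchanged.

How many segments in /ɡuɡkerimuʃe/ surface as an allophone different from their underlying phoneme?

2

Segments that undergo a rule: /k/ → [tʃ] (rule 1); /r/ → [ɾ] (rule 2).
All other segments surface unchanged.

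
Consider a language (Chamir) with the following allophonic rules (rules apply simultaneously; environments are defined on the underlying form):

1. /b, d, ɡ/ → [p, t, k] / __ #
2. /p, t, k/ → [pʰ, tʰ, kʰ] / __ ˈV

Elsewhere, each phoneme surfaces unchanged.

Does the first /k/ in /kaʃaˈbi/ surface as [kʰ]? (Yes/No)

/k/ (word-initial) is in the target of rule 2 but the environment (immediately before a stressed vowel) is not met → [k].
The actual realization is [k], not [kʰ].

No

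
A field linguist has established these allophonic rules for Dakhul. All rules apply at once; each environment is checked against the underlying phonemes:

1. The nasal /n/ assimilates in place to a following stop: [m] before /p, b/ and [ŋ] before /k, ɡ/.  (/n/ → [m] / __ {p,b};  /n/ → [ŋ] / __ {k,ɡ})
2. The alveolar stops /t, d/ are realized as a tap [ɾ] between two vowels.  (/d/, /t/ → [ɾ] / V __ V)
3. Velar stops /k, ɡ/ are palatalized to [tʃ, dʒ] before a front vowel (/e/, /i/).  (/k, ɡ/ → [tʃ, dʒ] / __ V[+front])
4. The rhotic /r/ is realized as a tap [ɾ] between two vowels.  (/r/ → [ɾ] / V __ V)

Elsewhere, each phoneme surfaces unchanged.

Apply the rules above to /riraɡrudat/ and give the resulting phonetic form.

/r/ (word-initial): rule 4 targets it, but not between two vowels → unchanged [r].
/i/ (between /r/ and /r/) is unaffected → [i].
/r/ (between /i/ and /a/): between two vowels, so rule 4 applies → [ɾ].
/a/ (between /r/ and /ɡ/): no rule targets it → [a].
/ɡ/ (between /a/ and /r/) is in the target of rule 3 but the environment (before a front vowel) is not met → [ɡ].
/r/ — between /ɡ/ and /u/; rule 4 does not apply here → [r].
/u/ (between /r/ and /d/): no rule targets it → [u].
/d/ — between /u/ and /a/, between two vowels — surfaces as [ɾ] (rule 2).
/a/ (between /d/ and /t/) is unaffected → [a].
/t/ (word-final) is in the target of rule 2 but the environment (between two vowels) is not met → [t].

[riɾaɡruɾat]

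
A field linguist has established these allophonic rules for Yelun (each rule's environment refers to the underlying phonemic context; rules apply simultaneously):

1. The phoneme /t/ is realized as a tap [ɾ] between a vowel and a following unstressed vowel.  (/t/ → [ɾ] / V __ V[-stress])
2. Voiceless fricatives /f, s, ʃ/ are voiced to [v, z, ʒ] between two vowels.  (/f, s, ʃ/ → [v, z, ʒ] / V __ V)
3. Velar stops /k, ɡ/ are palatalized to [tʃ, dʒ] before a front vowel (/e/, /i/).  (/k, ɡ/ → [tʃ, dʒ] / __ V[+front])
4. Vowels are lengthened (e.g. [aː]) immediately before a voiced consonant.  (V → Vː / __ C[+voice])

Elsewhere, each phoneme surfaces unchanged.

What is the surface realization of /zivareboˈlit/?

/z/ stays [z].
/i/ (between /z/ and /v/) occurs before a voiced consonant → [iː] by rule 4.
/v/ (between /i/ and /a/) is unaffected → [v].
/a/ (between /v/ and /r/) occurs before a voiced consonant → [aː] by rule 4.
/r/ — not in any rule's target class → [r].
/e/ (between /r/ and /b/): before a voiced consonant, so rule 4 applies → [eː].
/b/ — not in any rule's target class → [b].
/o/ (between /b/ and /l/) occurs before a voiced consonant → [oː] by rule 4.
/l/ (between /o/ and /i/): no rule targets it → [l].
/i/ (between /l/ and /t/) is in the target of rule 4 but the environment (before a voiced consonant) is not met → [i].
/t/ (word-final) fails the environment for rule 1, so it stays [t].

[ziːvaːreːboːˈlit]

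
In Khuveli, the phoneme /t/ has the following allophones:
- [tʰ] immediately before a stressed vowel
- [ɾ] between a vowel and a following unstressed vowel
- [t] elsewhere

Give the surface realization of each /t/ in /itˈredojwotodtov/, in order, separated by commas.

[t], [ɾ], [t]

Occurrence 1 (position 2): no conditioning environment matches → elsewhere allophone [t].
Occurrence 2 (position 10): between a vowel and an unstressed vowel → [ɾ].
Occurrence 3 (position 13): no conditioning environment matches → elsewhere allophone [t].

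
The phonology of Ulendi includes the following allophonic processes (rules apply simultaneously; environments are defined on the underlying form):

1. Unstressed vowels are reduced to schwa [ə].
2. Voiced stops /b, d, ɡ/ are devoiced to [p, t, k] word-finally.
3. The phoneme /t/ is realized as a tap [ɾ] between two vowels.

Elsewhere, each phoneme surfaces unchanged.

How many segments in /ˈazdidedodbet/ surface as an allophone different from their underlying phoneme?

4

Segments that undergo a rule: /i/ → [ə] (rule 1); /e/ → [ə] (rule 1); /o/ → [ə] (rule 1); /e/ → [ə] (rule 1).
All other segments surface unchanged.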